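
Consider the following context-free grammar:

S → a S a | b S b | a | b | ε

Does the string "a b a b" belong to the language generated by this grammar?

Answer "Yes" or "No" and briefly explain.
Every production places the same symbol at both ends (or yields a single symbol / ε), so every derived string is a palindrome. a b a b reversed is b a b a ≠ a b a b, so it is not a palindrome and cannot be derived (already the first step fails: the string starts with a but ends with b, so neither S → a S a nor S → b S b fits).

Final answer: No - no valid derivation exists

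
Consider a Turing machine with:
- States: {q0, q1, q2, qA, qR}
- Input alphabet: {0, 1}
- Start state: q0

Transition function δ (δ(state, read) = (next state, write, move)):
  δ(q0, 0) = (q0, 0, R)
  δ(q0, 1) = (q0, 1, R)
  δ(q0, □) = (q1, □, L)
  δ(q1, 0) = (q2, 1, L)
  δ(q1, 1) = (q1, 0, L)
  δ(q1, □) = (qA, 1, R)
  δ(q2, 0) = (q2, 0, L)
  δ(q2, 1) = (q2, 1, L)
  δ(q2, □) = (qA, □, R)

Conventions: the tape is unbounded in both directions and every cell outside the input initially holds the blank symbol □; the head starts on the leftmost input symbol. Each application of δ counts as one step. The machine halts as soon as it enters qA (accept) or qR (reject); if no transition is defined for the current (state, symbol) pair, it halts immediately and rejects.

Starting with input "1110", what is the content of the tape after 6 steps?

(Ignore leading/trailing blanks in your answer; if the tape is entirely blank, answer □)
Step 0: [q0]1110 (head at position 0)
Step 1: δ(q0, 1) = (q0, 1, R)  ⊢  1[q0]110 (head at position 1)
Step 2: δ(q0, 1) = (q0, 1, R)  ⊢  11[q0]10 (head at position 2)
Step 3: δ(q0, 1) = (q0, 1, R)  ⊢  111[q0]0 (head at position 3)
Step 4: δ(q0, 0) = (q0, 0, R)  ⊢  1110[q0]□ (head at position 4)
Step 5: δ(q0, □) = (q1, □, L)  ⊢  111[q1]0□ (head at position 3)
Step 6: δ(q1, 0) = (q2, 1, L)  ⊢  11[q2]11□ (head at position 2)
Tape after 6 steps (ignoring surrounding blanks): 1111

Final answer: Tape: 1111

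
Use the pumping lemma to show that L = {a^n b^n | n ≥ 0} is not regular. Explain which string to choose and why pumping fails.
Language: L = {a^n b^n | n ≥ 0} (equal numbers of a's followed by b's)
Step 1: Assume for contradiction that L is regular, with pumping length p.
Step 2: Choose s = a^p b^p. Then s ∈ L (it has p a's followed by p b's) and |s| ≥ p.
Step 3: Consider any decomposition s = xyz with |xy| ≤ p and |y| > 0. Since |xy| ≤ p and the first p symbols of s are all a's, y = a^k for some k with 1 ≤ k ≤ p.
Step 4: Pumping up (i = 2): xy²z = a^(p+k) b^p, which has more a's than b's, so xy²z ∉ L.
This contradicts the pumping lemma, so L is not regular.

Final answer: Choose s = a^p b^p. Since |xy| ≤ p, y = a^k with k ≥ 1. Then xy²z = a^(p+k) b^p ∉ L.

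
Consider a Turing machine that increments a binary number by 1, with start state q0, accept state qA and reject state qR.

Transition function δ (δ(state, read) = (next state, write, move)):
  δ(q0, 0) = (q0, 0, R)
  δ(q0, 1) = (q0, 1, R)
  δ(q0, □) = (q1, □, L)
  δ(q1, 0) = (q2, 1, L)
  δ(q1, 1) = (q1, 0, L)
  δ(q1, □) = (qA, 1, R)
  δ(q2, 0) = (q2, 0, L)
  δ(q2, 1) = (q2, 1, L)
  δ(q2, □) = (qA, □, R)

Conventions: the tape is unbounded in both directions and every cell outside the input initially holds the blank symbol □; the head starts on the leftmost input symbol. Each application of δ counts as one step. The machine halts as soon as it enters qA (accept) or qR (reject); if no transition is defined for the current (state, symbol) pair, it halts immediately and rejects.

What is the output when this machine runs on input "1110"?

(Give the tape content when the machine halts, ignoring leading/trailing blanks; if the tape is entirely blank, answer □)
Step 0: [q0]1110 (head at position 0)
Step 1: δ(q0, 1) = (q0, 1, R)  ⊢  1[q0]110 (head at position 1)
Step 2: δ(q0, 1) = (q0, 1, R)  ⊢  11[q0]10 (head at position 2)
Step 3: δ(q0, 1) = (q0, 1, R)  ⊢  111[q0]0 (head at position 3)
Step 4: δ(q0, 0) = (q0, 0, R)  ⊢  1110[q0]□ (head at position 4)
Step 5: δ(q0, □) = (q1, □, L)  ⊢  111[q1]0□ (head at position 3)
Step 6: δ(q1, 0) = (q2, 1, L)  ⊢  11[q2]11□ (head at position 2)
Step 7: δ(q2, 1) = (q2, 1, L)  ⊢  1[q2]111□ (head at position 1)
Step 8: δ(q2, 1) = (q2, 1, L)  ⊢  [q2]1111□ (head at position 0)
Step 9: δ(q2, 1) = (q2, 1, L)  ⊢  [q2]□1111□ (head at position -1)
Step 10: δ(q2, □) = (qA, □, R)  ⊢  □[qA]1111□ (head at position 0)
The machine is in qA, so it halts and accepts.
Tape content when halted (ignoring surrounding blanks): 1111

Final answer: Output: 1111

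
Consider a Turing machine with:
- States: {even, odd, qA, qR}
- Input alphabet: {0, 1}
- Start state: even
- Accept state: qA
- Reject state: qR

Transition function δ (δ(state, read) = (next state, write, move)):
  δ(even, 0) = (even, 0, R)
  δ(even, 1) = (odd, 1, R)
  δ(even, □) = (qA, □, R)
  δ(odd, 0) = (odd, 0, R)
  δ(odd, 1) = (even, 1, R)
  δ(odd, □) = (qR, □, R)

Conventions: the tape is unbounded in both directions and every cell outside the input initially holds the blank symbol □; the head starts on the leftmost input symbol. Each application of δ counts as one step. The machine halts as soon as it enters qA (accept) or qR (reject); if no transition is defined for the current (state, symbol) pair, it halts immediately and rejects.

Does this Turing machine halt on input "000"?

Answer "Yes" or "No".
Step 0: [even]000 (head at position 0)
Step 1: δ(even, 0) = (even, 0, R)  ⊢  0[even]00 (head at position 1)
Step 2: δ(even, 0) = (even, 0, R)  ⊢  00[even]0 (head at position 2)
Step 3: δ(even, 0) = (even, 0, R)  ⊢  000[even]□ (head at position 3)
Step 4: δ(even, □) = (qA, □, R)  ⊢  000□[qA]□ (head at position 4)
The machine is in qA, so it halts and accepts.
It halts after 4 steps.

Final answer: Yes - halts after 4 steps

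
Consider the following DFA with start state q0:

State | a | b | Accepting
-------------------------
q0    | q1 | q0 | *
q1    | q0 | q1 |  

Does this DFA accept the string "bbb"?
Start in q0.
Read 'b': q0 → q0
Read 'b': q0 → q0
Read 'b': q0 → q0
Final state q0 is accepting, so the string is accepted.

Final answer: Yes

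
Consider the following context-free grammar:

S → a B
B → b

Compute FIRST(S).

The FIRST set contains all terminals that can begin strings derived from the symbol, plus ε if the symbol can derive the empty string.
S has the single production S → a B, whose right-hand side begins with the terminal a. So FIRST(S) = {a}.

Final answer: {a}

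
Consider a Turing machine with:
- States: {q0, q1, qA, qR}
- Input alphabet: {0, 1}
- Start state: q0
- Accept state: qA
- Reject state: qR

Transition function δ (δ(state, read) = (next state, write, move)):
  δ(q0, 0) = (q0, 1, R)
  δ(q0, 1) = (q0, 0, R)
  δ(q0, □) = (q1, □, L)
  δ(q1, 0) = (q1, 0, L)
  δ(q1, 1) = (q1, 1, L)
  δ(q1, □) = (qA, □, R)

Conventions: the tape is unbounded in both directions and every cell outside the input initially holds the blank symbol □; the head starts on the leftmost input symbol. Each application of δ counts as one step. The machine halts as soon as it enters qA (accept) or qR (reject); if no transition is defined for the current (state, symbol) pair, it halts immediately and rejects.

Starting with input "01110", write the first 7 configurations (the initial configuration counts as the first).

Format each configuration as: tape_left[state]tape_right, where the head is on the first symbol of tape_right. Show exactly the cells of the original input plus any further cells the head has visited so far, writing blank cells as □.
Step 0: [q0]01110 (head at position 0)
Step 1: δ(q0, 0) = (q0, 1, R)  ⊢  1[q0]1110 (head at position 1)
Step 2: δ(q0, 1) = (q0, 0, R)  ⊢  10[q0]110 (head at position 2)
Step 3: δ(q0, 1) = (q0, 0, R)  ⊢  100[q0]10 (head at position 3)
Step 4: δ(q0, 1) = (q0, 0, R)  ⊢  1000[q0]0 (head at position 4)
Step 5: δ(q0, 0) = (q0, 1, R)  ⊢  10001[q0]□ (head at position 5)
Step 6: δ(q0, □) = (q1, □, L)  ⊢  1000[q1]1□ (head at position 4)

Final answer: [q0]01110 ⊢ 1[q0]1110 ⊢ 10[q0]110 ⊢ 100[q0]10 ⊢ 1000[q0]0 ⊢ 10001[q0]□ ⊢ 1000[q1]1□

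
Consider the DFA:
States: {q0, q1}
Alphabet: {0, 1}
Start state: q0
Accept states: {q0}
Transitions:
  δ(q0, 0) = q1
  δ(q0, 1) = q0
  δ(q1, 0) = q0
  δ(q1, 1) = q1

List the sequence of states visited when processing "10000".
Starting at q0
Read '1': q0 -> q0
Read '0': q0 -> q1
Read '0': q1 -> q0
Read '0': q0 -> q1
Read '0': q1 -> q0

Final answer: q0 -> q0 -> q1 -> q0 -> q1 -> q0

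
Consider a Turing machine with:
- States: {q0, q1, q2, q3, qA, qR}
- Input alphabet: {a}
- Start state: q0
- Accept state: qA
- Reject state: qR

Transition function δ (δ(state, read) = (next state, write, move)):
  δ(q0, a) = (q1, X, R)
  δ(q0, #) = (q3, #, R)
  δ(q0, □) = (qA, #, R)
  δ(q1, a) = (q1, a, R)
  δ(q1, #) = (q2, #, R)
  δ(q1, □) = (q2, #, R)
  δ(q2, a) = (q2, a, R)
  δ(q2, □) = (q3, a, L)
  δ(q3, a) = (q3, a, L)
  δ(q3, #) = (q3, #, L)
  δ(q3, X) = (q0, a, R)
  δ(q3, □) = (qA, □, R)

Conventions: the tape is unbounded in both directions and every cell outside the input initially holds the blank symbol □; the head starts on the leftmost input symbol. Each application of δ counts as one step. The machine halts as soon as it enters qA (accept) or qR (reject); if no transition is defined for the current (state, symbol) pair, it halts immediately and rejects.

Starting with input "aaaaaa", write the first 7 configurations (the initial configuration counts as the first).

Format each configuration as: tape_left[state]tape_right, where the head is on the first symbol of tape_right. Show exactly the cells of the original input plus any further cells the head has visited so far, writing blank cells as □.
Step 0: [q0]aaaaaa (head at position 0)
Step 1: δ(q0, a) = (q1, X, R)  ⊢  X[q1]aaaaa (head at position 1)
Step 2: δ(q1, a) = (q1, a, R)  ⊢  Xa[q1]aaaa (head at position 2)
Step 3: δ(q1, a) = (q1, a, R)  ⊢  Xaa[q1]aaa (head at position 3)
Step 4: δ(q1, a) = (q1, a, R)  ⊢  Xaaa[q1]aa (head at position 4)
Step 5: δ(q1, a) = (q1, a, R)  ⊢  Xaaaa[q1]a (head at position 5)
Step 6: δ(q1, a) = (q1, a, R)  ⊢  Xaaaaa[q1]□ (head at position 6)

Final answer: [q0]aaaaaa ⊢ X[q1]aaaaa ⊢ Xa[q1]aaaa ⊢ Xaa[q1]aaa ⊢ Xaaa[q1]aa ⊢ Xaaaa[q1]a ⊢ Xaaaaa[q1]□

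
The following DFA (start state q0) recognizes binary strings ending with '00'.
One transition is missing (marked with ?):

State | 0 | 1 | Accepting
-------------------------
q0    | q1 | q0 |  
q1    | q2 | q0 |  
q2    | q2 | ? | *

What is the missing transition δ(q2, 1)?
q0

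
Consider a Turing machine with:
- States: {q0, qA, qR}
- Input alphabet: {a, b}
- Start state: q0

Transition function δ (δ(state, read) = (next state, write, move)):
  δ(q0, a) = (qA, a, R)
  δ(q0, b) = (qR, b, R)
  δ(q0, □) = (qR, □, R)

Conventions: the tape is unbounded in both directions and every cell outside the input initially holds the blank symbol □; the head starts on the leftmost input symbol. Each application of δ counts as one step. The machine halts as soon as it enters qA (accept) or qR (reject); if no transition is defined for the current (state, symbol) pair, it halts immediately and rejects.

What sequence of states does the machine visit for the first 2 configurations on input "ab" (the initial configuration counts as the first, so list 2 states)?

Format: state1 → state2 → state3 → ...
Step 0: [q0]ab (head at position 0)
Step 1: δ(q0, a) = (qA, a, R)  ⊢  a[qA]b (head at position 1)
Reading off the states of these 2 configurations: q0 → qA

Final answer: q0 → qA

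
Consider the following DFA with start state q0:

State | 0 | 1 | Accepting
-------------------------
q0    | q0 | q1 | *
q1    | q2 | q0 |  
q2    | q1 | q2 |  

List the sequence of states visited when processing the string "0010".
q0 → q0 → q0 → q1 → q2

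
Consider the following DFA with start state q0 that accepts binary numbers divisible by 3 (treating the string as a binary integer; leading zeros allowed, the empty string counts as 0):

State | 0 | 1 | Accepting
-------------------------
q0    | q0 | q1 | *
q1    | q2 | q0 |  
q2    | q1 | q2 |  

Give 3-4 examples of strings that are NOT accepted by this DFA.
Any strings that end in a non-accepting state work; for example:
"001": q0 → q0 → q0 → q1; q1 is not accepting → rejected
"1010": q0 → q1 → q2 → q2 → q1; q1 is not accepting → rejected
"1011": q0 → q1 → q2 → q2 → q2; q2 is not accepting → rejected
"1101": q0 → q1 → q0 → q0 → q1; q1 is not accepting → rejected

Final answer: "001", "1010", "1011", "1101"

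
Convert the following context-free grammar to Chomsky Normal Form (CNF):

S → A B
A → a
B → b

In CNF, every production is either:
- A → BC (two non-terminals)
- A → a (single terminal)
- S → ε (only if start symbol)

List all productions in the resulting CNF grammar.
The grammar has no ε-productions or unit productions to eliminate.
S → A B is already in CNF (two non-terminals) – keep it.
A → a is already in CNF (single terminal) – keep it.
B → b is already in CNF (single terminal) – keep it.
Resulting CNF grammar (3 productions): A → a; B → b; S → A B

Final answer: A → a; B → b; S → A B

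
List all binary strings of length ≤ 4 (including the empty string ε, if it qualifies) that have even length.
Checking every binary string of length 0 to 4:
  Length 0: accepted: ε | rejected: (none)
  Length 1: accepted: (none) | rejected: 0, 1
  Length 2: accepted: 00, 01, 10, 11 | rejected: (none)
  Length 3: accepted: (none) | rejected: 000, 001, 010, 011, 100, 101, 110, 111
  Length 4: accepted: 0000, 0001, 0010, 0011, 0100, 0101, 0110, 0111, 1000, 1001, 1010, 1011, 1100, 1101, 1110, 1111 | rejected: (none)
Total: 21 string(s).

Final answer: ε, 00, 01, 10, 11, 0000, 0001, 0010, 0011, 0100, 0101, 0110, 0111, 1000, 1001, 1010, 1011, 1100, 1101, 1110, 1111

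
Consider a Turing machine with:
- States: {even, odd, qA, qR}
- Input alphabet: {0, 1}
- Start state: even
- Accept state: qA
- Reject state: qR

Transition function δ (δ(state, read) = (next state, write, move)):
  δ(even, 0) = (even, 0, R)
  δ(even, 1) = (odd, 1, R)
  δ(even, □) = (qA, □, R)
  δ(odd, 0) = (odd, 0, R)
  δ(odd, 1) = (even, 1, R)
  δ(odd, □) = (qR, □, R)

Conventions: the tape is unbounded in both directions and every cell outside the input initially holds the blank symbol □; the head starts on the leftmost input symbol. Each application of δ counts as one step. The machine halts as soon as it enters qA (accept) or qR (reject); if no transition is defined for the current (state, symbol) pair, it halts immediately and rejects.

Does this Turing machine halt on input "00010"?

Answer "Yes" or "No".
Step 0: [even]00010 (head at position 0)
Step 1: δ(even, 0) = (even, 0, R)  ⊢  0[even]0010 (head at position 1)
Step 2: δ(even, 0) = (even, 0, R)  ⊢  00[even]010 (head at position 2)
Step 3: δ(even, 0) = (even, 0, R)  ⊢  000[even]10 (head at position 3)
Step 4: δ(even, 1) = (odd, 1, R)  ⊢  0001[odd]0 (head at position 4)
Step 5: δ(odd, 0) = (odd, 0, R)  ⊢  00010[odd]□ (head at position 5)
Step 6: δ(odd, □) = (qR, □, R)  ⊢  00010□[qR]□ (head at position 6)
The machine is in qR, so it halts and rejects.
It halts after 6 steps.

Final answer: Yes - halts after 6 steps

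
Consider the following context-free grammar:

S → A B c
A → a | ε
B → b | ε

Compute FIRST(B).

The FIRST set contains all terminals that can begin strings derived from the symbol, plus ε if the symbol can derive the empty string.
B → b contributes b; B → ε makes B nullable, contributing ε. FIRST(B) = {b, ε}.

Final answer: {b, ε}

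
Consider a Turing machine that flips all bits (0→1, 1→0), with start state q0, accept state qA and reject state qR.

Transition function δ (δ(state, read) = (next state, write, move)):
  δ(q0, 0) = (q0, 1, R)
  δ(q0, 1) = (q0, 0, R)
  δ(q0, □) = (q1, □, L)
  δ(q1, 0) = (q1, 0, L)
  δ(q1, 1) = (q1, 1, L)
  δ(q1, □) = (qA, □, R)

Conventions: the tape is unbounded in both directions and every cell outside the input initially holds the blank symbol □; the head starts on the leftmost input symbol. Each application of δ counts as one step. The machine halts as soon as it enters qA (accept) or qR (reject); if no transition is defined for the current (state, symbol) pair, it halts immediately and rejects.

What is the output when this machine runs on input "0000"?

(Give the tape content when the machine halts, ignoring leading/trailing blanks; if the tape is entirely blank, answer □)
Step 0: [q0]0000 (head at position 0)
Step 1: δ(q0, 0) = (q0, 1, R)  ⊢  1[q0]000 (head at position 1)
Step 2: δ(q0, 0) = (q0, 1, R)  ⊢  11[q0]00 (head at position 2)
Step 3: δ(q0, 0) = (q0, 1, R)  ⊢  111[q0]0 (head at position 3)
Step 4: δ(q0, 0) = (q0, 1, R)  ⊢  1111[q0]□ (head at position 4)
Step 5: δ(q0, □) = (q1, □, L)  ⊢  111[q1]1□ (head at position 3)
Step 6: δ(q1, 1) = (q1, 1, L)  ⊢  11[q1]11□ (head at position 2)
Step 7: δ(q1, 1) = (q1, 1, L)  ⊢  1[q1]111□ (head at position 1)
Step 8: δ(q1, 1) = (q1, 1, L)  ⊢  [q1]1111□ (head at position 0)
Step 9: δ(q1, 1) = (q1, 1, L)  ⊢  [q1]□1111□ (head at position -1)
Step 10: δ(q1, □) = (qA, □, R)  ⊢  □[qA]1111□ (head at position 0)
The machine is in qA, so it halts and accepts.
Tape content when halted (ignoring surrounding blanks): 1111

Final answer: Output: 1111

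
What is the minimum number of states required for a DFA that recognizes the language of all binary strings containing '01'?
Language: binary strings containing '01'
Lower bound (Myhill–Nerode): the prefixes ε, 0, 01 are pairwise distinguishable:
  ε vs 01: suffix ε distinguishes them (ε is rejected, 01 is accepted)
  0 vs 01: suffix ε distinguishes them (0 is rejected, 01 is accepted)
  ε vs 0: suffix 1 distinguishes them (ε·1 = 1 is rejected, 0·1 = 01 is accepted)
So any DFA needs at least 3 states.
Upper bound: a DFA with 3 states exists (one state per class above: 'no progress', 'last symbol 0', and 'seen 01' (accepting sink)).
Minimum states: 3

Final answer: 3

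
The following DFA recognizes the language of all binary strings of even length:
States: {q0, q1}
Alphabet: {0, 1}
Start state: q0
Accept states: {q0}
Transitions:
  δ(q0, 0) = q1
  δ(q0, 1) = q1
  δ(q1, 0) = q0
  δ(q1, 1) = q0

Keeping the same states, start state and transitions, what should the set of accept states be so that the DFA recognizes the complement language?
The DFA is complete (every state has a transition on every symbol), so the complement
is recognized by the same DFA with accepting and non-accepting states swapped.
Original accept states: {q0}
Complement accept states = All states - Original accept states
= {q0, q1} - {q0}
= {q1}
Complement language: strings of ODD length

Final answer: {q1}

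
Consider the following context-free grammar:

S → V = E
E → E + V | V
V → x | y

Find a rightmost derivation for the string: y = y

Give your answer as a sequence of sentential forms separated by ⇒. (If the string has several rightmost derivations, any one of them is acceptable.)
Start with S.
Step 1: the rightmost non-terminal is S; apply S → V = E:  V = E
Step 2: the rightmost non-terminal is E; apply E → V:  V = V
Step 3: the rightmost non-terminal is V; apply V → y:  V = y
Step 4: the rightmost non-terminal is V; apply V → y:  y = y

Final answer: S ⇒ V = E ⇒ V = V ⇒ V = y ⇒ y = y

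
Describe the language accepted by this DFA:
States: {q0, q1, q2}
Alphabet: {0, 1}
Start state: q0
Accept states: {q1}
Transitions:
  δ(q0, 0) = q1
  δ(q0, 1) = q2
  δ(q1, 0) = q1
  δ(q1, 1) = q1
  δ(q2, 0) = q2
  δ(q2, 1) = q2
Analyzing the DFA structure:
Start state: q0
Accept states: {q1}
Interpreting what each state remembers (checking against the transitions):
  q0: nothing has been read yet
  q1: the first symbol was 0
  q2: the first symbol was 1 (trap state)
  δ(q0, 0): in q0 (nothing has been read yet), after reading 0 we have: the first symbol was 0 → q1
  δ(q0, 1): in q0 (nothing has been read yet), after reading 1 we have: the first symbol was 1 (trap state) → q2
  δ(q1, 0): in q1 (the first symbol was 0), after reading 0 we have: the first symbol was 0 → q1
  δ(q1, 1): in q1 (the first symbol was 0), after reading 1 we have: the first symbol was 0 → q1
  δ(q2, 0): in q2 (the first symbol was 1 (trap state)), after reading 0 we have: the first symbol was 1 (trap state) → q2
  δ(q2, 1): in q2 (the first symbol was 1 (trap state)), after reading 1 we have: the first symbol was 1 (trap state) → q2
A string is accepted iff it ends in {q1}, i.e. the first symbol was 0.
Language: All binary strings starting with 0

Final answer: All binary strings starting with 0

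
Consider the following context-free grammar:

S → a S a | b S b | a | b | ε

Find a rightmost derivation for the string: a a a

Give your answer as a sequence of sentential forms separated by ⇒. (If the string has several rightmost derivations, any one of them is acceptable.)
Start with S.
Step 1: the rightmost non-terminal is S; apply S → a S a:  a S a
Step 2: the rightmost non-terminal is S; apply S → a:  a a a

Final answer: S ⇒ a S a ⇒ a a a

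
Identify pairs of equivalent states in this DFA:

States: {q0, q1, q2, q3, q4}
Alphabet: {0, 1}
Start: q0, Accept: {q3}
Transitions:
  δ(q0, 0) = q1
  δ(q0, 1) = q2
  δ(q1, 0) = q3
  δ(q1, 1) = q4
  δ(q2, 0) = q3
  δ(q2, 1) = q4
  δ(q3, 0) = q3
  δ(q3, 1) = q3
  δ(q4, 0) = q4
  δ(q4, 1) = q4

Using the table-filling algorithm:
Round 0 – mark pairs where exactly one state is accepting: (q0,q3), (q1,q3), (q2,q3), (q3,q4)
Round 1 – newly marked: (q0,q1) [on 0: q1 vs q3, already marked]; (q0,q2) [on 0: q1 vs q3, already marked]; (q1,q4) [on 0: q3 vs q4, already marked]; (q2,q4) [on 0: q3 vs q4, already marked]
Round 2 – newly marked: (q0,q4) [on 0: q1 vs q4, already marked]
No further pairs can be marked.
(q1, q2) unmarked: δ(q1,0)=q3, δ(q2,0)=q3; δ(q1,1)=q4, δ(q2,1)=q4 → equivalent
Equivalent pairs: (q1, q2)

Final answer: Equivalent pairs: (q1, q2)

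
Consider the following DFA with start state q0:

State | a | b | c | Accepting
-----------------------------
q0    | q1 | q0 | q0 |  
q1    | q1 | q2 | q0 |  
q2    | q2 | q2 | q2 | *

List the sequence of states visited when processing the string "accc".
q0 → q1 → q0 → q0 → q0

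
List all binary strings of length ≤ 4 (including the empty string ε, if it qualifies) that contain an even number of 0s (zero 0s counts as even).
Checking every binary string of length 0 to 4:
  Length 0: accepted: ε | rejected: (none)
  Length 1: accepted: 1 | rejected: 0
  Length 2: accepted: 00, 11 | rejected: 01, 10
  Length 3: accepted: 001, 010, 100, 111 | rejected: 000, 011, 101, 110
  Length 4: accepted: 0000, 0011, 0101, 0110, 1001, 1010, 1100, 1111 | rejected: 0001, 0010, 0100, 0111, 1000, 1011, 1101, 1110
Total: 16 string(s).

Final answer: ε, 1, 00, 11, 001, 010, 100, 111, 0000, 0011, 0101, 0110, 1001, 1010, 1100, 1111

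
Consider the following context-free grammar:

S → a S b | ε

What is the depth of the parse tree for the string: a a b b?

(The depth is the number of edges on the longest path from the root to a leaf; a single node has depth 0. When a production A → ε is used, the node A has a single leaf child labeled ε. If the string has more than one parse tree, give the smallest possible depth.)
The only parse tree applies S → a S b 2 times (once per matching a…b pair) and then S → ε.
The S nodes sit at depths 0, 1, …, 2; the innermost S (depth 2) has the single child ε at depth 3.
The terminal leaves a, b are at depths 1..2, so the longest root-to-leaf path is S → S → … → S → ε with 3 edges.
Depth = 3.

Final answer: 3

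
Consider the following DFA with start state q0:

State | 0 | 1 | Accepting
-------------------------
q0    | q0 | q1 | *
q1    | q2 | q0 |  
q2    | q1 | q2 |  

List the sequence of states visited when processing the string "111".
q0 → q1 → q0 → q1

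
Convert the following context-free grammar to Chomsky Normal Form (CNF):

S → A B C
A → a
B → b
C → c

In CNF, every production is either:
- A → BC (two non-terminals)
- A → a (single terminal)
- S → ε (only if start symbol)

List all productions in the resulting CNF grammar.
The grammar has no ε-productions or unit productions to eliminate.
A → a is already in CNF (single terminal) – keep it.
B → b is already in CNF (single terminal) – keep it.
C → c is already in CNF (single terminal) – keep it.
S → A B C has 3 symbols on the right: break it into binary productions S → A X0, X0 → B C.
Resulting CNF grammar (5 productions): A → a; B → b; C → c; S → A X0; X0 → B C

Final answer: A → a; B → b; C → c; S → A X0; X0 → B C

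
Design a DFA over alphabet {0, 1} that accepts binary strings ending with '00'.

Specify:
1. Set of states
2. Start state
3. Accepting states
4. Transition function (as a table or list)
One valid DFA (any DFA recognizing the same language is acceptable):
States: {q0, q1, q2}
Start: q0
Accepting: {q2}
Transitions (accepting states marked with *):
State | 0 | 1 | Accepting
-------------------------
q0    | q1 | q0 |  
q1    | q2 | q0 |  
q2    | q2 | q0 | *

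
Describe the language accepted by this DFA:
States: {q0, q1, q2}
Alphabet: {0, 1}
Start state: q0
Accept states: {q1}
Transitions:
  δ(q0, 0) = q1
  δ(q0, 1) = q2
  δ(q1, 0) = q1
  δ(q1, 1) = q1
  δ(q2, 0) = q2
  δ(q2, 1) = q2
Analyzing the DFA structure:
Start state: q0
Accept states: {q1}
Interpreting what each state remembers (checking against the transitions):
  q0: nothing has been read yet
  q1: the first symbol was 0
  q2: the first symbol was 1 (trap state)
  δ(q0, 0): in q0 (nothing has been read yet), after reading 0 we have: the first symbol was 0 → q1
  δ(q0, 1): in q0 (nothing has been read yet), after reading 1 we have: the first symbol was 1 (trap state) → q2
  δ(q1, 0): in q1 (the first symbol was 0), after reading 0 we have: the first symbol was 0 → q1
  δ(q1, 1): in q1 (the first symbol was 0), after reading 1 we have: the first symbol was 0 → q1
  δ(q2, 0): in q2 (the first symbol was 1 (trap state)), after reading 0 we have: the first symbol was 1 (trap state) → q2
  δ(q2, 1): in q2 (the first symbol was 1 (trap state)), after reading 1 we have: the first symbol was 1 (trap state) → q2
A string is accepted iff it ends in {q1}, i.e. the first symbol was 0.
Language: All binary strings starting with 0

Final answer: All binary strings starting with 0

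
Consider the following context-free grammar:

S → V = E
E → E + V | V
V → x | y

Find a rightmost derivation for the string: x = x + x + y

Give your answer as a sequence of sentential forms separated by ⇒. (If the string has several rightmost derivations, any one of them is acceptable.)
Start with S.
Step 1: the rightmost non-terminal is S; apply S → V = E:  V = E
Step 2: the rightmost non-terminal is E; apply E → E + V:  V = E + V
Step 3: the rightmost non-terminal is V; apply V → y:  V = E + y
Step 4: the rightmost non-terminal is E; apply E → E + V:  V = E + V + y
Step 5: the rightmost non-terminal is V; apply V → x:  V = E + x + y
Step 6: the rightmost non-terminal is E; apply E → V:  V = V + x + y
Step 7: the rightmost non-terminal is V; apply V → x:  V = x + x + y
Step 8: the rightmost non-terminal is V; apply V → x:  x = x + x + y

Final answer: S ⇒ V = E ⇒ V = E + V ⇒ V = E + y ⇒ V = E + V + y ⇒ V = E + x + y ⇒ V = V + x + y ⇒ V = x + x + y ⇒ x = x + x + y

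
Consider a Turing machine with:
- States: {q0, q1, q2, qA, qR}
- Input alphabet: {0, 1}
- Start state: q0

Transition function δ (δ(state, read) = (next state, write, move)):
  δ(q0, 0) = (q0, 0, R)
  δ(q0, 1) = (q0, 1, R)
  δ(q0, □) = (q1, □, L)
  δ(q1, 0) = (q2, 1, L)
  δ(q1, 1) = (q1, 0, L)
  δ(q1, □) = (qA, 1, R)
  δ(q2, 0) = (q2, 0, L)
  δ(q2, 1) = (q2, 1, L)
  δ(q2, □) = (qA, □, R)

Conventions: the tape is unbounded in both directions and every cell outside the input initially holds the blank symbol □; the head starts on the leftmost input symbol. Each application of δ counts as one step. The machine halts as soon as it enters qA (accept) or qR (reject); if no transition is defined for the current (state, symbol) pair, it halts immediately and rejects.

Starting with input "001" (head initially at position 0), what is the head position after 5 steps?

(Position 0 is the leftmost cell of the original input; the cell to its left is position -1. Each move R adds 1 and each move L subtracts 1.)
Step 0: [q0]001 (head at position 0)
Step 1: δ(q0, 0) = (q0, 0, R)  ⊢  0[q0]01 (head at position 1)
Step 2: δ(q0, 0) = (q0, 0, R)  ⊢  00[q0]1 (head at position 2)
Step 3: δ(q0, 1) = (q0, 1, R)  ⊢  001[q0]□ (head at position 3)
Step 4: δ(q0, □) = (q1, □, L)  ⊢  00[q1]1□ (head at position 2)
Step 5: δ(q1, 1) = (q1, 0, L)  ⊢  0[q1]00□ (head at position 1)
Head position after 5 steps: 1

Final answer: Position 1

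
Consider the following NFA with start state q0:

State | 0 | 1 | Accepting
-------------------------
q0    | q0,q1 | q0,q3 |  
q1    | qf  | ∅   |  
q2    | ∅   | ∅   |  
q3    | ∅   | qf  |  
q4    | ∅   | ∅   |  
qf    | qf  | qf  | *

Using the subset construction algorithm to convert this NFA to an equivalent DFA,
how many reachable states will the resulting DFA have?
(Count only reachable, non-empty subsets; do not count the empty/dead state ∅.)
Start subset: {q0}
{q0}: on 0 → {q0, q1}, on 1 → {q0, q3}
{q0, q1}: on 0 → {q0, q1, qf}, on 1 → {q0, q3}
{q0, q3}: on 0 → {q0, q1}, on 1 → {q0, q3, qf}
{q0, q1, qf}: on 0 → {q0, q1, qf}, on 1 → {q0, q3, qf}
{q0, q3, qf}: on 0 → {q0, q1, qf}, on 1 → {q0, q3, qf}
Reachable non-empty subsets: {q0}, {q0, q1}, {q0, q3}, {q0, q1, qf}, {q0, q3, qf} — 5 in total.

Final answer: 5 states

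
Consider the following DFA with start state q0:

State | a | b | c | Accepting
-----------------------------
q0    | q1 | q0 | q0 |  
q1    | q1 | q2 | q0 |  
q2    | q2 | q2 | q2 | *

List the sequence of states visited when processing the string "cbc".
q0 → q0 → q0 → q0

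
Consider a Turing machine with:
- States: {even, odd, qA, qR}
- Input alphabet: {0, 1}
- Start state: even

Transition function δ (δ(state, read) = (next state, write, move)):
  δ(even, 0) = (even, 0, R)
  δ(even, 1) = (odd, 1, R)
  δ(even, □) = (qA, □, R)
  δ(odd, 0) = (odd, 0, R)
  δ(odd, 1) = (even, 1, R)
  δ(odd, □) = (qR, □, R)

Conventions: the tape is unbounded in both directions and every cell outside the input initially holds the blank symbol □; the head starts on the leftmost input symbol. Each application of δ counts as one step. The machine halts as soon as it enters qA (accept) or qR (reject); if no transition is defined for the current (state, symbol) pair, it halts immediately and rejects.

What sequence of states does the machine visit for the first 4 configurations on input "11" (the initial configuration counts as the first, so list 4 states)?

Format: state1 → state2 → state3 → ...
Step 0: [even]11 (head at position 0)
Step 1: δ(even, 1) = (odd, 1, R)  ⊢  1[odd]1 (head at position 1)
Step 2: δ(odd, 1) = (even, 1, R)  ⊢  11[even]□ (head at position 2)
Step 3: δ(even, □) = (qA, □, R)  ⊢  11□[qA]□ (head at position 3)
Reading off the states of these 4 configurations: even → odd → even → qA

Final answer: even → odd → even → qA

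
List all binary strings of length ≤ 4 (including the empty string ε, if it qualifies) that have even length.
Checking every binary string of length 0 to 4:
  Length 0: accepted: ε | rejected: (none)
  Length 1: accepted: (none) | rejected: 0, 1
  Length 2: accepted: 00, 01, 10, 11 | rejected: (none)
  Length 3: accepted: (none) | rejected: 000, 001, 010, 011, 100, 101, 110, 111
  Length 4: accepted: 0000, 0001, 0010, 0011, 0100, 0101, 0110, 0111, 1000, 1001, 1010, 1011, 1100, 1101, 1110, 1111 | rejected: (none)
Total: 21 string(s).

Final answer: ε, 00, 01, 10, 11, 0000, 0001, 0010, 0011, 0100, 0101, 0110, 0111, 1000, 1001, 1010, 1011, 1100, 1101, 1110, 1111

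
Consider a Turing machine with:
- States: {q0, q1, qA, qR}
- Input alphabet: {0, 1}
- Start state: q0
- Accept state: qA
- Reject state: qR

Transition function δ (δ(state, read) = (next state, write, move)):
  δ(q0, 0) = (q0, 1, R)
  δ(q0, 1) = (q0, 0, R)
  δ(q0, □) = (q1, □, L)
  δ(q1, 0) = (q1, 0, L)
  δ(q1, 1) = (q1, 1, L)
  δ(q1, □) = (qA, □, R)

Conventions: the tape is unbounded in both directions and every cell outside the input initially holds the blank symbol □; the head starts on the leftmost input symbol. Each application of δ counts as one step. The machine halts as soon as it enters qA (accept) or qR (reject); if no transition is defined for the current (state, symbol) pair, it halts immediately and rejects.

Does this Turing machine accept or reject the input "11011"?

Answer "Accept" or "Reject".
Step 0: [q0]11011 (head at position 0)
Step 1: δ(q0, 1) = (q0, 0, R)  ⊢  0[q0]1011 (head at position 1)
Step 2: δ(q0, 1) = (q0, 0, R)  ⊢  00[q0]011 (head at position 2)
Step 3: δ(q0, 0) = (q0, 1, R)  ⊢  001[q0]11 (head at position 3)
Step 4: δ(q0, 1) = (q0, 0, R)  ⊢  0010[q0]1 (head at position 4)
Step 5: δ(q0, 1) = (q0, 0, R)  ⊢  00100[q0]□ (head at position 5)
Step 6: δ(q0, □) = (q1, □, L)  ⊢  0010[q1]0□ (head at position 4)
Step 7: δ(q1, 0) = (q1, 0, L)  ⊢  001[q1]00□ (head at position 3)
Step 8: δ(q1, 0) = (q1, 0, L)  ⊢  00[q1]100□ (head at position 2)
Step 9: δ(q1, 1) = (q1, 1, L)  ⊢  0[q1]0100□ (head at position 1)
Step 10: δ(q1, 0) = (q1, 0, L)  ⊢  [q1]00100□ (head at position 0)
Step 11: δ(q1, 0) = (q1, 0, L)  ⊢  [q1]□00100□ (head at position -1)
Step 12: δ(q1, □) = (qA, □, R)  ⊢  □[qA]00100□ (head at position 0)
The machine is in qA, so it halts and accepts.

Final answer: Accept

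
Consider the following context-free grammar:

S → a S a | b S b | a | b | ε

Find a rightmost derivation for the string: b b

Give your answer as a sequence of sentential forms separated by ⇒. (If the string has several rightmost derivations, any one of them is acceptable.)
Start with S.
Step 1: the rightmost non-terminal is S; apply S → b S b:  b S b
Step 2: the rightmost non-terminal is S; apply S → ε:  b b

Final answer: S ⇒ b S b ⇒ b b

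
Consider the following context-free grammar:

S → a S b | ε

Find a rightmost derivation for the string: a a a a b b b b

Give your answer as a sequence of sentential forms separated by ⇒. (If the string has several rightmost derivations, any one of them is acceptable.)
Start with S.
Step 1: the rightmost non-terminal is S; apply S → a S b:  a S b
Step 2: the rightmost non-terminal is S; apply S → a S b:  a a S b b
Step 3: the rightmost non-terminal is S; apply S → a S b:  a a a S b b b
Step 4: the rightmost non-terminal is S; apply S → a S b:  a a a a S b b b b
Step 5: the rightmost non-terminal is S; apply S → ε:  a a a a b b b b

Final answer: S ⇒ a S b ⇒ a a S b b ⇒ a a a S b b b ⇒ a a a a S b b b b ⇒ a a a a b b b b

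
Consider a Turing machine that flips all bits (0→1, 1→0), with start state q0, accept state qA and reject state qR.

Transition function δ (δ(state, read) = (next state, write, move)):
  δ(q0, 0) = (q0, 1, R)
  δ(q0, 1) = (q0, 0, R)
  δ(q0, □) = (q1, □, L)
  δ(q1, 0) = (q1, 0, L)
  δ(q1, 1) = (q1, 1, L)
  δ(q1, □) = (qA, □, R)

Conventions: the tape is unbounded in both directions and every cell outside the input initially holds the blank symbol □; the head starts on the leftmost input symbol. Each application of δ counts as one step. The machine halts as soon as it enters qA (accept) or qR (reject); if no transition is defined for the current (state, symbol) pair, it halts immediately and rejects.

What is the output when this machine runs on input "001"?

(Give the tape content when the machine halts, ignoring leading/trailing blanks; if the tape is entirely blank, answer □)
Step 0: [q0]001 (head at position 0)
Step 1: δ(q0, 0) = (q0, 1, R)  ⊢  1[q0]01 (head at position 1)
Step 2: δ(q0, 0) = (q0, 1, R)  ⊢  11[q0]1 (head at position 2)
Step 3: δ(q0, 1) = (q0, 0, R)  ⊢  110[q0]□ (head at position 3)
Step 4: δ(q0, □) = (q1, □, L)  ⊢  11[q1]0□ (head at position 2)
Step 5: δ(q1, 0) = (q1, 0, L)  ⊢  1[q1]10□ (head at position 1)
Step 6: δ(q1, 1) = (q1, 1, L)  ⊢  [q1]110□ (head at position 0)
Step 7: δ(q1, 1) = (q1, 1, L)  ⊢  [q1]□110□ (head at position -1)
Step 8: δ(q1, □) = (qA, □, R)  ⊢  □[qA]110□ (head at position 0)
The machine is in qA, so it halts and accepts.
Tape content when halted (ignoring surrounding blanks): 110

Final answer: Output: 110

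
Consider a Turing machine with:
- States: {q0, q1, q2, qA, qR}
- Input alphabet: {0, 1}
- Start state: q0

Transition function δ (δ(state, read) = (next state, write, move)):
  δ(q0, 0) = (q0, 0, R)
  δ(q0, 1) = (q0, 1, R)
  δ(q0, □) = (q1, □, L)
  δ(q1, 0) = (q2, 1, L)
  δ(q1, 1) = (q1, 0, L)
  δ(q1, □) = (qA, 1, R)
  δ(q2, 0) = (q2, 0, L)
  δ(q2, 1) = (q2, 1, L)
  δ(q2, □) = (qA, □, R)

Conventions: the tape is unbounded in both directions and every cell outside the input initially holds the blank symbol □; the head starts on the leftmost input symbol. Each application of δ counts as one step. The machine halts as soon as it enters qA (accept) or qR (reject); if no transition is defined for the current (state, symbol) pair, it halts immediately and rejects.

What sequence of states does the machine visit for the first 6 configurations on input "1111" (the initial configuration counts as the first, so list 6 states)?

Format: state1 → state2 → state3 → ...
Step 0: [q0]1111 (head at position 0)
Step 1: δ(q0, 1) = (q0, 1, R)  ⊢  1[q0]111 (head at position 1)
Step 2: δ(q0, 1) = (q0, 1, R)  ⊢  11[q0]11 (head at position 2)
Step 3: δ(q0, 1) = (q0, 1, R)  ⊢  111[q0]1 (head at position 3)
Step 4: δ(q0, 1) = (q0, 1, R)  ⊢  1111[q0]□ (head at position 4)
Step 5: δ(q0, □) = (q1, □, L)  ⊢  111[q1]1□ (head at position 3)
Reading off the states of these 6 configurations: q0 → q0 → q0 → q0 → q0 → q1

Final answer: q0 → q0 → q0 → q0 → q0 → q1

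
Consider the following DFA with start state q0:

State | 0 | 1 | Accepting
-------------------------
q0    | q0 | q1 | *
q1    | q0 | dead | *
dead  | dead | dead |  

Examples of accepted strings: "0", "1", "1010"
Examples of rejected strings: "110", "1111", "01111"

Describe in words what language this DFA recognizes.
binary strings with no two consecutive 1s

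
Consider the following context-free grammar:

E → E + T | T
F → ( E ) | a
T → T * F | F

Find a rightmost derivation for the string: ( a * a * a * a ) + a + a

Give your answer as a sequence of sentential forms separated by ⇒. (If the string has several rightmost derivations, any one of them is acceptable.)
Start with E.
Step 1: the rightmost non-terminal is E; apply E → E + T:  E + T
Step 2: the rightmost non-terminal is T; apply T → F:  E + F
Step 3: the rightmost non-terminal is F; apply F → a:  E + a
Step 4: the rightmost non-terminal is E; apply E → E + T:  E + T + a
Step 5: the rightmost non-terminal is T; apply T → F:  E + F + a
Step 6: the rightmost non-terminal is F; apply F → a:  E + a + a
Step 7: the rightmost non-terminal is E; apply E → T:  T + a + a
Step 8: the rightmost non-terminal is T; apply T → F:  F + a + a
Step 9: the rightmost non-terminal is F; apply F → ( E ):  ( E ) + a + a
Step 10: the rightmost non-terminal is E; apply E → T:  ( T ) + a + a
Step 11: the rightmost non-terminal is T; apply T → T * F:  ( T * F ) + a + a
Step 12: the rightmost non-terminal is F; apply F → a:  ( T * a ) + a + a
Step 13: the rightmost non-terminal is T; apply T → T * F:  ( T * F * a ) + a + a
Step 14: the rightmost non-terminal is F; apply F → a:  ( T * a * a ) + a + a
Step 15: the rightmost non-terminal is T; apply T → T * F:  ( T * F * a * a ) + a + a
Step 16: the rightmost non-terminal is F; apply F → a:  ( T * a * a * a ) + a + a
Step 17: the rightmost non-terminal is T; apply T → F:  ( F * a * a * a ) + a + a
Step 18: the rightmost non-terminal is F; apply F → a:  ( a * a * a * a ) + a + a

Final answer: E ⇒ E + T ⇒ E + F ⇒ E + a ⇒ E + T + a ⇒ E + F + a ⇒ E + a + a ⇒ T + a + a ⇒ F + a + a ⇒ ( E ) + a + a ⇒ ( T ) + a + a ⇒ ( T * F ) + a + a ⇒ ( T * a ) + a + a ⇒ ( T * F * a ) + a + a ⇒ ( T * a * a ) + a + a ⇒ ( T * F * a * a ) + a + a ⇒ ( T * a * a * a ) + a + a ⇒ ( F * a * a * a ) + a + a ⇒ ( a * a * a * a ) + a + a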